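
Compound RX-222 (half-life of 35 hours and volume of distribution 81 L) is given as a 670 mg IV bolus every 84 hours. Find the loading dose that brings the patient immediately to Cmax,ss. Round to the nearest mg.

f = (1/2)^(84/35) ≈ 0.189465; accumulation ratio R = 1/(1−f) ≈ 1.23375.
Loading dose to hit Cmax,ss on first dose: D_load = D_maint·R ≈ 670 × 1.23375 ≈ 826.61 mg.

827 mg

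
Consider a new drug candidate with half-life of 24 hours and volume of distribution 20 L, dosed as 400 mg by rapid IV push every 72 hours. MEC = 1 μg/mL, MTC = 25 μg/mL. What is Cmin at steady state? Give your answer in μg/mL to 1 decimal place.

The dosing interval is 3 half-lives, so f = 2^(−3) = 0.125.
At steady state, R = 1/(1 − 0.125) = 8/7.
Single-dose peak C₀ = D/Vd = 400/20 = 20 μg/mL.
Steady-state peak Cmax,ss = C₀·R = 20 × 8/7 ≈ 22.857 μg/mL.
Steady-state trough Cmin,ss = Cmax,ss·f ≈ 22.857 × 0.125 ≈ 2.857 μg/mL.
Trough 2.9 μg/mL vs MEC 1 μg/mL: adequate.

2.9 μg/mL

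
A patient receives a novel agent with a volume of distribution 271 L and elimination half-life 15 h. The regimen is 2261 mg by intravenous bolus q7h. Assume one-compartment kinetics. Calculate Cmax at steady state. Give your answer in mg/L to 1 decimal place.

30.2 mg/L

τ/t½ = 7/15 ≈ 0.46667, so fraction remaining f = (1/2)^(7/15) ≈ 0.7236.
Accumulation ratio R = 1/(1 − f) ≈ 1/0.2764 ≈ 3.6179.
Each bolus raises the concentration by D/Vd = 2261/271 ≈ 8.343 mg/L.
Steady-state peak Cmax,ss = C₀·R ≈ 8.343 × 3.6179 ≈ 30.184 mg/L.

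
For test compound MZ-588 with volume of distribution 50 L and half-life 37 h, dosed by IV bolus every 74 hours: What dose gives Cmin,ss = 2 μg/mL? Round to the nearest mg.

300 mg

τ/t½ = 74/37 ≈ 2, so f = (1/2)^(74/37) ≈ 0.250000.
Cmin,ss = (D/Vd)·f/(1−f), so D = Cmin,ss·Vd·(1−f)/f.
D = 2 × 50 × (1−f)/f ≈ 2 × 50 × 3.00000 ≈ 300.00 mg.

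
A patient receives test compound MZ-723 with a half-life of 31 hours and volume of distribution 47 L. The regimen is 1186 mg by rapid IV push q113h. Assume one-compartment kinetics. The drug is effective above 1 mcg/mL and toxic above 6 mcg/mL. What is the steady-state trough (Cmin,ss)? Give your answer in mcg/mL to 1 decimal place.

k = ln2/t½ = ln2/31 ≈ 0.022360 h⁻¹; fraction remaining f = e^(−kτ) = e^(−0.022360×113) ≈ 0.0799.
Each bolus raises the concentration by D/Vd = 1186/47 ≈ 25.234 mcg/mL.
Steady-state trough Cmin,ss = C₀·f/(1−f) ≈ 25.234 × 0.0799/0.9201 ≈ 2.191 mcg/mL.
Trough 2.2 mcg/mL vs MEC 1 mcg/mL: adequate.

2.2 mcg/mL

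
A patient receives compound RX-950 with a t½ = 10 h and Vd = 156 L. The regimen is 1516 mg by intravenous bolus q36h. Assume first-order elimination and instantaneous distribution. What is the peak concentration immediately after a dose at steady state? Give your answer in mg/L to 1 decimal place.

Over one 36-h interval, 36/10 ≈ 3.6 half-lives elapse, leaving f ≈ 0.0825 of each dose.
At steady state, accumulation factor R = 1/(1 − e^(−kτ)) ≈ 1.0899.
Each bolus raises the concentration by D/Vd = 1516/156 ≈ 9.718 mg/L.
Steady-state peak Cmax,ss = C₀·R ≈ 9.718 × 1.0899 ≈ 10.592 mg/L.

10.6 mg/L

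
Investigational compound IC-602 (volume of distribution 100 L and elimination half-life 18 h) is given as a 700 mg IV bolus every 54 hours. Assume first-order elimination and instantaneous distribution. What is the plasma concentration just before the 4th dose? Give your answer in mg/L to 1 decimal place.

f = (1/2)^(τ/t½) = (1/2)^(54/18) ≈ 0.1250.
C₀ = D/Vd = 700/100 ≈ 7.000 mg/L.
Before the 4th dose, 3 doses have been given. Superposition: Cmin = C₀·(f + f² + … + f^3).
≈ 7.000 × (0.1250 + 0.0156 + 0.0020) ≈ 7.000 × 0.1426 ≈ 0.998 mg/L.

1.0 mg/L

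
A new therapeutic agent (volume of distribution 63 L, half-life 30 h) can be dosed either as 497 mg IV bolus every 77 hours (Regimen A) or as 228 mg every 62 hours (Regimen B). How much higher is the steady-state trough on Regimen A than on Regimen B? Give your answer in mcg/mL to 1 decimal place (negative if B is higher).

0.5 mcg/mL

Regimen A: f = (1/2)^(77/30) ≈ 0.1688; Cmin,ss = (497/63)·f/(1−f) ≈ 1.602 mcg/mL.
Regimen B: f = (1/2)^(62/30) ≈ 0.2387; Cmin,ss = (228/63)·f/(1−f) ≈ 1.135 mcg/mL.
Difference ≈ 1.602 − 1.135 ≈ 0.467 mcg/mL.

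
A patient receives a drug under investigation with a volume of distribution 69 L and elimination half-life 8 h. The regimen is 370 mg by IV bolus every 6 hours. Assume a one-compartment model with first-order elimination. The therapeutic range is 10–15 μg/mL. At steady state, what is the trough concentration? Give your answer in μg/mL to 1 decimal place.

Over one 6-h interval, 6/8 ≈ 0.75 half-lives elapse, leaving f ≈ 0.5946 of each dose.
Each bolus raises the concentration by D/Vd = 370/69 ≈ 5.362 μg/mL.
Steady-state trough Cmin,ss = C₀·f/(1−f) ≈ 5.362 × 0.5946/0.4054 ≈ 7.864 μg/mL.
Trough 7.9 μg/mL vs MEC 10 μg/mL: subtherapeutic.

7.9 μg/mL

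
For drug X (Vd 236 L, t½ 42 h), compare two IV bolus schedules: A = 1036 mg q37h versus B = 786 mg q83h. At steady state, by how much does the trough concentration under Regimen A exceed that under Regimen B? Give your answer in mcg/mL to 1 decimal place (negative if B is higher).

Regimen A: f = (1/2)^(37/42) ≈ 0.5430; Cmin,ss = (1036/236)·f/(1−f) ≈ 5.216 mcg/mL.
Regimen B: f = (1/2)^(83/42) ≈ 0.2542; Cmin,ss = (786/236)·f/(1−f) ≈ 1.135 mcg/mL.
Difference ≈ 5.216 − 1.135 ≈ 4.081 mcg/mL.

4.1 mcg/mL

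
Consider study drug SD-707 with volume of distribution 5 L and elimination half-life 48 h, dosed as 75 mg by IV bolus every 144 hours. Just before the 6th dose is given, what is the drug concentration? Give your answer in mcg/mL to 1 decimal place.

2.1 mcg/mL

f = (1/2)^(τ/t½) = (1/2)^(144/48) ≈ 0.1250.
C₀ = D/Vd = 75/5 ≈ 15.000 mcg/mL.
Before the 6th dose, 5 doses have been given. Superposition: Cmin = C₀·(f + f² + … + f^5).
≈ 15.000 × (0.1250 + 0.0156 + 0.0020 + 0.0002 + 0.0000) ≈ 15.000 × 0.1428 ≈ 2.142 mcg/mL.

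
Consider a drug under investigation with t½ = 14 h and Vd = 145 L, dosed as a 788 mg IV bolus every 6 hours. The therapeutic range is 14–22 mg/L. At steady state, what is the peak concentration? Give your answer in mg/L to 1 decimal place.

21.1 mg/L

k = ln2/t½ = ln2/14 ≈ 0.049511 h⁻¹; fraction remaining f = e^(−kτ) = e^(−0.049511×6) ≈ 0.7430.
Accumulation ratio R = 1/(1 − f) ≈ 1/0.2570 ≈ 3.8911.
Each bolus raises the concentration by D/Vd = 788/145 ≈ 5.434 mg/L.
Cmax,ss = C₀/(1 − f) ≈ 5.434/0.2570 ≈ 21.144 mg/L.
Peak 21.1 mg/L vs MTC 22 mg/L: below toxic threshold.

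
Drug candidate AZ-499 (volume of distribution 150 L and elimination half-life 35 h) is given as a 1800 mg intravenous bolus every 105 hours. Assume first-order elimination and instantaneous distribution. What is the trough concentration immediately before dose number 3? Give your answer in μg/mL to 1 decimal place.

f = (1/2)^(τ/t½) = (1/2)^(105/35) ≈ 0.1250.
C₀ = D/Vd = 1800/150 ≈ 12.000 μg/mL.
Before the 3rd dose, 2 doses have been given. Superposition: Cmin = C₀·(f + f²).
≈ 12.000 × (0.1250 + 0.0156) ≈ 12.000 × 0.1406 ≈ 1.687 μg/mL.

1.7 μg/mL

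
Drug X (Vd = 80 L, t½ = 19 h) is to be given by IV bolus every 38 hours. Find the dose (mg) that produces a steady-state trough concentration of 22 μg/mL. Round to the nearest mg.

τ/t½ = 38/19 ≈ 2, so f = (1/2)^(38/19) ≈ 0.250000.
Cmin,ss = (D/Vd)·f/(1−f), so D = Cmin,ss·Vd·(1−f)/f.
D = 22 × 80 × (1−f)/f ≈ 22 × 80 × 3.00000 ≈ 5280.00 mg.

5280 mg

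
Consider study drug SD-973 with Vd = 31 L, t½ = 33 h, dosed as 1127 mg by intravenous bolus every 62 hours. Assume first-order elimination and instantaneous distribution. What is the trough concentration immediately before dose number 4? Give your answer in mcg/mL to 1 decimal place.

f = (1/2)^(τ/t½) = (1/2)^(62/33) ≈ 0.2719.
C₀ = D/Vd = 1127/31 ≈ 36.355 mcg/mL.
Before the 4th dose, 3 doses have been given. Superposition: Cmin = C₀·(f + f² + … + f^3).
≈ 36.355 × (0.2719 + 0.0739 + 0.0201) ≈ 36.355 × 0.3659 ≈ 13.302 mcg/mL.

13.3 mcg/mL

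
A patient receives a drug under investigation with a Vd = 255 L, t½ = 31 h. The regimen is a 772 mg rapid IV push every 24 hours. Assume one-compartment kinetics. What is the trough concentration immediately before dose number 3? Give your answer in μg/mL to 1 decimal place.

f = (1/2)^(τ/t½) = (1/2)^(24/31) ≈ 0.5847.
C₀ = D/Vd = 772/255 ≈ 3.027 μg/mL.
Before the 3rd dose, 2 doses have been given. Superposition: Cmin = C₀·(f + f²).
≈ 3.027 × (0.5847 + 0.3419) ≈ 3.027 × 0.9266 ≈ 2.805 μg/mL.

2.8 μg/mL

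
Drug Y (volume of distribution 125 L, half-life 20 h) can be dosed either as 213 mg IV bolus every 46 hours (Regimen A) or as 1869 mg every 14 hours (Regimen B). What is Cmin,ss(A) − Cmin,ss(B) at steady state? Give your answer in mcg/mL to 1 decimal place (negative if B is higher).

Regimen A: f = (1/2)^(46/20) ≈ 0.2031; Cmin,ss = (213/125)·f/(1−f) ≈ 0.434 mcg/mL.
Regimen B: f = (1/2)^(14/20) ≈ 0.6156; Cmin,ss = (1869/125)·f/(1−f) ≈ 23.945 mcg/mL.
Difference ≈ 0.434 − 23.945 ≈ -23.511 mcg/mL.

-23.5 mcg/mL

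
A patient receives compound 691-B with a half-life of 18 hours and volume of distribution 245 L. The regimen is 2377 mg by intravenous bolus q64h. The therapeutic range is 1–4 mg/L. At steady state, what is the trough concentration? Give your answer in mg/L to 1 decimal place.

Over one 64-h interval, 64/18 ≈ 3.5556 half-lives elapse, leaving f ≈ 0.0850 of each dose.
Accumulation ratio R = 1/(1 − f) ≈ 1/0.9150 ≈ 1.0929.
Each bolus raises the concentration by D/Vd = 2377/245 ≈ 9.702 mg/L.
Cmax,ss = C₀/(1 − f) ≈ 9.702/0.9150 ≈ 10.603 mg/L.
One interval later, Cmin,ss = Cmax,ss·e^(−kτ) ≈ 10.603 × 0.0850 ≈ 0.901 mg/L.
Trough 0.9 mg/L vs MEC 1 mg/L: subtherapeutic.

0.9 mg/L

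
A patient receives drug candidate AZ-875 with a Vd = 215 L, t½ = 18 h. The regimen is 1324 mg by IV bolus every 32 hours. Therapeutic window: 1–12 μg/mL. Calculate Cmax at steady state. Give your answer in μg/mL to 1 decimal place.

τ/t½ = 32/18 ≈ 1.7778, so fraction remaining f = (1/2)^(32/18) ≈ 0.2916.
Accumulation ratio R = 1/(1 − f) ≈ 1/0.7084 ≈ 1.4116.
Single-dose peak C₀ = D/Vd = 1324/215 ≈ 6.158 μg/mL.
Steady-state peak Cmax,ss = C₀·R ≈ 6.158 × 1.4116 ≈ 8.693 μg/mL.
Peak 8.7 μg/mL vs MTC 12 μg/mL: below toxic threshold.

8.7 μg/mL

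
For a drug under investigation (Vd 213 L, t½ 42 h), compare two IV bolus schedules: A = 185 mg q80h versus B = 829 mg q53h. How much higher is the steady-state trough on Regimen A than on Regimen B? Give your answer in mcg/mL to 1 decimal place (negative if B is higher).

Regimen A: f = (1/2)^(80/42) ≈ 0.2671; Cmin,ss = (185/213)·f/(1−f) ≈ 0.317 mcg/mL.
Regimen B: f = (1/2)^(53/42) ≈ 0.4170; Cmin,ss = (829/213)·f/(1−f) ≈ 2.784 mcg/mL.
Difference ≈ 0.317 − 2.784 ≈ -2.467 mcg/mL.

-2.5 mcg/mL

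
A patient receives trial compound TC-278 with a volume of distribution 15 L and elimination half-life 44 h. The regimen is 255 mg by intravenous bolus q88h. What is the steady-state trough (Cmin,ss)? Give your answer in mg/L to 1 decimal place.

τ = 88 h = 2 half-lives, so f = (1/2)^2 = 0.25.
At steady state, R = 1/(1 − 0.25) = 4/3.
Single-dose peak C₀ = D/Vd = 255/15 = 17 mg/L.
Steady-state peak Cmax,ss = C₀·R = 17 × 4/3 ≈ 22.667 mg/L.
Steady-state trough Cmin,ss = Cmax,ss·f ≈ 22.667 × 0.25 ≈ 5.667 mg/L.

5.7 mg/L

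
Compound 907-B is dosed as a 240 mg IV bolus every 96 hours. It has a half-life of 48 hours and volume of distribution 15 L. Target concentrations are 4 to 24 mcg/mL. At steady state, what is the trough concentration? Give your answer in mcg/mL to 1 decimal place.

τ = 96 h = 2 half-lives, so f = (1/2)^2 = 0.25.
At steady state, R = 1/(1 − 0.25) = 4/3.
Single-dose peak C₀ = D/Vd = 240/15 = 16 mcg/mL.
Steady-state peak Cmax,ss = C₀·R = 16 × 4/3 ≈ 21.333 mcg/mL.
Steady-state trough Cmin,ss = Cmax,ss·f ≈ 21.333 × 0.25 ≈ 5.333 mcg/mL.
Trough 5.3 mcg/mL vs MEC 4 mcg/mL: adequate.

5.3 mcg/mL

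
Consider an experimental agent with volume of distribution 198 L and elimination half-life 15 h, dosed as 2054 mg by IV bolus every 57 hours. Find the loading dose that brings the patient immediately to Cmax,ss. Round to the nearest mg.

2213 mg

f = (1/2)^(57/15) ≈ 0.071794; accumulation ratio R = 1/(1−f) ≈ 1.07735.
Loading dose to hit Cmax,ss on first dose: D_load = D_maint·R ≈ 2054 × 1.07735 ≈ 2212.88 mg.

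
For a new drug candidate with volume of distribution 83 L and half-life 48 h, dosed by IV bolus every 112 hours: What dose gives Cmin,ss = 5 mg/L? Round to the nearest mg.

1676 mg

τ/t½ = 112/48 ≈ 2.3333, so f = (1/2)^(112/48) ≈ 0.198425.
Cmin,ss = (D/Vd)·f/(1−f), so D = Cmin,ss·Vd·(1−f)/f.
D = 5 × 83 × (1−f)/f ≈ 5 × 83 × 4.03969 ≈ 1676.47 mg.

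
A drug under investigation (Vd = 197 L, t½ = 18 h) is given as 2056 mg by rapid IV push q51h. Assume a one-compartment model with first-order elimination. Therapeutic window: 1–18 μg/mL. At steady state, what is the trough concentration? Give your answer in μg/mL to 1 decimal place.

1.7 μg/mL

Over one 51-h interval, 51/18 ≈ 2.8333 half-lives elapse, leaving f ≈ 0.1403 of each dose.
Each bolus raises the concentration by D/Vd = 2056/197 ≈ 10.437 μg/mL.
Steady-state trough Cmin,ss = C₀·f/(1−f) ≈ 10.437 × 0.1403/0.8597 ≈ 1.703 μg/mL.
Trough 1.7 μg/mL vs MEC 1 μg/mL: adequate.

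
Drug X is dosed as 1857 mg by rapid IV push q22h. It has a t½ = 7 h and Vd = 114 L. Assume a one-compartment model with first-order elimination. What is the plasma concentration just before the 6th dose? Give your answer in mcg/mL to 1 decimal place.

2.1 mcg/mL

f = (1/2)^(τ/t½) = (1/2)^(22/7) ≈ 0.1132.
C₀ = D/Vd = 1857/114 ≈ 16.289 mcg/mL.
Before the 6th dose, 5 doses have been given. Superposition: Cmin = C₀·(f + f² + … + f^5).
≈ 16.289 × (0.1132 + 0.0128 + 0.0015 + 0.0002 + 0.0000) ≈ 16.289 × 0.1277 ≈ 2.080 mcg/mL.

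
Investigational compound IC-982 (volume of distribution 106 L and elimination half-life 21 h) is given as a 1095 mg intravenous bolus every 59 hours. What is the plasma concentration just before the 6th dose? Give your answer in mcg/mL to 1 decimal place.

1.7 mcg/mL

f = (1/2)^(τ/t½) = (1/2)^(59/21) ≈ 0.1426.
C₀ = D/Vd = 1095/106 ≈ 10.330 mcg/mL.
Before the 6th dose, 5 doses have been given. Superposition: Cmin = C₀·(f + f² + … + f^5).
≈ 10.330 × (0.1426 + 0.0203 + 0.0029 + 0.0004 + 0.0001) ≈ 10.330 × 0.1663 ≈ 1.718 mcg/mL.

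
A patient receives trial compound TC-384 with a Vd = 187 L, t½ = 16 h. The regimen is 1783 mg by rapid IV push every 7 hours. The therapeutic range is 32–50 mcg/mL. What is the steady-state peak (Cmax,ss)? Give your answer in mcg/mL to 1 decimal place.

36.4 mcg/mL

k = ln2/t½ = ln2/16 ≈ 0.043322 h⁻¹; fraction remaining f = e^(−kτ) = e^(−0.043322×7) ≈ 0.7384.
Accumulation ratio R = 1/(1 − f) ≈ 1/0.2616 ≈ 3.8226.
Single-dose peak C₀ = D/Vd = 1783/187 ≈ 9.535 mcg/mL.
Steady-state peak Cmax,ss = C₀·R ≈ 9.535 × 3.8226 ≈ 36.448 mcg/mL.
Peak 36.4 mcg/mL vs MTC 50 mcg/mL: below toxic threshold.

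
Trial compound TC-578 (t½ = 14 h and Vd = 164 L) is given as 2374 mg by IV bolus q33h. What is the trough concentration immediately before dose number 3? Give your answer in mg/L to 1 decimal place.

f = (1/2)^(τ/t½) = (1/2)^(33/14) ≈ 0.1952.
C₀ = D/Vd = 2374/164 ≈ 14.476 mg/L.
Before the 3rd dose, 2 doses have been given. Superposition: Cmin = C₀·(f + f²).
≈ 14.476 × (0.1952 + 0.0381) ≈ 14.476 × 0.2333 ≈ 3.377 mg/L.

3.4 mg/L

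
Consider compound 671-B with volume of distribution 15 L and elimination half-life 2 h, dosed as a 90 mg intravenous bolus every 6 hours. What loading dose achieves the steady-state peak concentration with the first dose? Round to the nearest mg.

f = (1/2)^(6/2) ≈ 0.125000; accumulation ratio R = 1/(1−f) ≈ 1.14286.
Loading dose to hit Cmax,ss on first dose: D_load = D_maint·R ≈ 90 × 1.14286 ≈ 102.86 mg.

103 mg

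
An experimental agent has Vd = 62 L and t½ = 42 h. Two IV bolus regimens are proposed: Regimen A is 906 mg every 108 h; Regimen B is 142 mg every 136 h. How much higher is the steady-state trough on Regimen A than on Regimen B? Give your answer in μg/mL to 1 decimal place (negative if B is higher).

2.7 μg/mL

Regimen A: f = (1/2)^(108/42) ≈ 0.1682; Cmin,ss = (906/62)·f/(1−f) ≈ 2.955 μg/mL.
Regimen B: f = (1/2)^(136/42) ≈ 0.1060; Cmin,ss = (142/62)·f/(1−f) ≈ 0.272 μg/mL.
Difference ≈ 2.955 − 0.272 ≈ 2.683 μg/mL.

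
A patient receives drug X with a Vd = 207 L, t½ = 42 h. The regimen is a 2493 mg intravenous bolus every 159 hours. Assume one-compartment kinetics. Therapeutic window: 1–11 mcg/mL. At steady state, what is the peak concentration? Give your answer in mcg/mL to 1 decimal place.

τ/t½ = 159/42 ≈ 3.7857, so fraction remaining f = (1/2)^(159/42) ≈ 0.0725.
At steady state, accumulation factor R = 1/(1 − e^(−kτ)) ≈ 1.0782.
Single-dose peak C₀ = D/Vd = 2493/207 ≈ 12.043 mcg/mL.
Steady-state peak Cmax,ss = C₀·R ≈ 12.043 × 1.0782 ≈ 12.985 mcg/mL.
Peak 13.0 mcg/mL vs MTC 11 mcg/mL: exceeds toxic threshold.

13.0 mcg/mL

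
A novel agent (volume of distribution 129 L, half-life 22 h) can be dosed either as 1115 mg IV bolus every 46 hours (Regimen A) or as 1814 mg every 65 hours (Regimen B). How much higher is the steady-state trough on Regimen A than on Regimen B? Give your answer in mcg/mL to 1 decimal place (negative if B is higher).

0.6 mcg/mL

Regimen A: f = (1/2)^(46/22) ≈ 0.2347; Cmin,ss = (1115/129)·f/(1−f) ≈ 2.651 mcg/mL.
Regimen B: f = (1/2)^(65/22) ≈ 0.1290; Cmin,ss = (1814/129)·f/(1−f) ≈ 2.083 mcg/mL.
Difference ≈ 2.651 − 2.083 ≈ 0.568 mcg/mL.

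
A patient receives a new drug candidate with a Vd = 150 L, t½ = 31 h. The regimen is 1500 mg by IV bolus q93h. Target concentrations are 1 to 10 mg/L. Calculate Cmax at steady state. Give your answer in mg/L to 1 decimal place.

The dosing interval is 3 half-lives, so f = 2^(−3) = 0.125.
At steady state, R = 1/(1 − 0.125) = 8/7.
Single-dose peak C₀ = D/Vd = 1500/150 = 10 mg/L.
Steady-state peak Cmax,ss = C₀·R = 10 × 8/7 ≈ 11.429 mg/L.
Peak 11.4 mg/L vs MTC 10 mg/L: exceeds toxic threshold.

11.4 mg/L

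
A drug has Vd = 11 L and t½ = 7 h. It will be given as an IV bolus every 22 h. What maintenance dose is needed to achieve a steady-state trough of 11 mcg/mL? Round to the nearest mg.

948 mg

τ/t½ = 22/7 ≈ 3.1429, so f = (1/2)^(22/7) ≈ 0.113215.
Cmin,ss = (D/Vd)·f/(1−f), so D = Cmin,ss·Vd·(1−f)/f.
D = 11 × 11 × (1−f)/f ≈ 11 × 11 × 7.83275 ≈ 947.76 mg.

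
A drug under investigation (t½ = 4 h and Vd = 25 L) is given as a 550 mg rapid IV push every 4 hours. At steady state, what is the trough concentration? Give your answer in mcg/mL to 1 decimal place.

22.0 mcg/mL

τ = 4 h = 1 half-life, so f = (1/2)^1 = 0.5.
At steady state, R = 1/(1 − 0.5) = 2/1.
Single-dose peak C₀ = D/Vd = 550/25 = 22 mcg/mL.
Steady-state peak Cmax,ss = C₀·R = 22 × 2/1 ≈ 44.000 mcg/mL.
Steady-state trough Cmin,ss = Cmax,ss·f ≈ 44.000 × 0.5 ≈ 22.000 mcg/mL.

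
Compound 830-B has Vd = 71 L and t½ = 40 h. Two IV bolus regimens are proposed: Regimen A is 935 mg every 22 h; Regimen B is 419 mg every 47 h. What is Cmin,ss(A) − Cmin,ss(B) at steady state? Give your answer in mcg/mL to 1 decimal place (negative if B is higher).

23.7 mcg/mL

Regimen A: f = (1/2)^(22/40) ≈ 0.6830; Cmin,ss = (935/71)·f/(1−f) ≈ 28.374 mcg/mL.
Regimen B: f = (1/2)^(47/40) ≈ 0.4429; Cmin,ss = (419/71)·f/(1−f) ≈ 4.692 mcg/mL.
Difference ≈ 28.374 − 4.692 ≈ 23.682 mcg/mL.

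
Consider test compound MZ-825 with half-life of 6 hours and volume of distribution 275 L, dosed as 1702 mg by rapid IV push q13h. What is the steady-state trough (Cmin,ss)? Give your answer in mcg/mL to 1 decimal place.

1.8 mcg/mL

Over one 13-h interval, 13/6 ≈ 2.1667 half-lives elapse, leaving f ≈ 0.2227 of each dose.
Single-dose peak C₀ = D/Vd = 1702/275 ≈ 6.189 mcg/mL.
Steady-state trough Cmin,ss = C₀·f/(1−f) ≈ 6.189 × 0.2227/0.7773 ≈ 1.773 mcg/mL.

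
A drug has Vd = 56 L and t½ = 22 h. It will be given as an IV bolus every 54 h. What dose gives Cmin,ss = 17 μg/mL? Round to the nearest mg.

τ/t½ = 54/22 ≈ 2.4545, so f = (1/2)^(54/22) ≈ 0.182435.
Cmin,ss = (D/Vd)·f/(1−f), so D = Cmin,ss·Vd·(1−f)/f.
D = 17 × 56 × (1−f)/f ≈ 17 × 56 × 4.48140 ≈ 4266.29 mg.

4266 mg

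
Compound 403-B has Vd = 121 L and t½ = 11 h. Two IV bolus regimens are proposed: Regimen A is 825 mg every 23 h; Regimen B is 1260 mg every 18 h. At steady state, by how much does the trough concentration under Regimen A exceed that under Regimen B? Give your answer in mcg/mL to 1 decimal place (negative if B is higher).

Regimen A: f = (1/2)^(23/11) ≈ 0.2347; Cmin,ss = (825/121)·f/(1−f) ≈ 2.091 mcg/mL.
Regimen B: f = (1/2)^(18/11) ≈ 0.3217; Cmin,ss = (1260/121)·f/(1−f) ≈ 4.939 mcg/mL.
Difference ≈ 2.091 − 4.939 ≈ -2.848 mcg/mL.

-2.8 mcg/mL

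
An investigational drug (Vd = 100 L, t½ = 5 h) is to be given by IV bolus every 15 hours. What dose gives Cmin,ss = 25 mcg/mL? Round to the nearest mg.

17500 mg

τ/t½ = 15/5 ≈ 3, so f = (1/2)^(15/5) ≈ 0.125000.
Cmin,ss = (D/Vd)·f/(1−f), so D = Cmin,ss·Vd·(1−f)/f.
D = 25 × 100 × (1−f)/f ≈ 25 × 100 × 7.00000 ≈ 17500.00 mg.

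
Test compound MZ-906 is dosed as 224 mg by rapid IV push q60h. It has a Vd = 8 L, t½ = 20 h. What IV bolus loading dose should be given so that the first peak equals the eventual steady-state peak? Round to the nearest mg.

f = (1/2)^(60/20) ≈ 0.125000; accumulation ratio R = 1/(1−f) ≈ 1.14286.
Loading dose to hit Cmax,ss on first dose: D_load = D_maint·R ≈ 224 × 1.14286 ≈ 256.00 mg.

256 mg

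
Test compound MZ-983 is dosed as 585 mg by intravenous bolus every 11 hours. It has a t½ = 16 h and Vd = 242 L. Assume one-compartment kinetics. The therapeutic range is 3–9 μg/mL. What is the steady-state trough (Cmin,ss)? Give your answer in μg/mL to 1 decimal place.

4.0 μg/mL

Over one 11-h interval, 11/16 ≈ 0.6875 half-lives elapse, leaving f ≈ 0.6209 of each dose.
Accumulation ratio R = 1/(1 − f) ≈ 1/0.3791 ≈ 2.6378.
Single-dose peak C₀ = D/Vd = 585/242 ≈ 2.417 μg/mL.
Cmax,ss = C₀/(1 − f) ≈ 2.417/0.3791 ≈ 6.376 μg/mL.
Steady-state trough Cmin,ss = Cmax,ss·f ≈ 6.376 × 0.6209 ≈ 3.959 μg/mL.
Trough 4.0 μg/mL vs MEC 3 μg/mL: adequate.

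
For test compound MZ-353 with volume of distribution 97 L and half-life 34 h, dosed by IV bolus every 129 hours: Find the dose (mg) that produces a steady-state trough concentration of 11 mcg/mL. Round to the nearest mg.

τ/t½ = 129/34 ≈ 3.7941, so f = (1/2)^(129/34) ≈ 0.072087.
Cmin,ss = (D/Vd)·f/(1−f), so D = Cmin,ss·Vd·(1−f)/f.
D = 11 × 97 × (1−f)/f ≈ 11 × 97 × 12.87213 ≈ 13734.56 mg.

13735 mg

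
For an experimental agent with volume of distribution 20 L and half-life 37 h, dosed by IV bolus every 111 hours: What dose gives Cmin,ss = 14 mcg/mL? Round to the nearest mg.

τ/t½ = 111/37 ≈ 3, so f = (1/2)^(111/37) ≈ 0.125000.
Cmin,ss = (D/Vd)·f/(1−f), so D = Cmin,ss·Vd·(1−f)/f.
D = 14 × 20 × (1−f)/f ≈ 14 × 20 × 7.00000 ≈ 1960.00 mg.

1960 mg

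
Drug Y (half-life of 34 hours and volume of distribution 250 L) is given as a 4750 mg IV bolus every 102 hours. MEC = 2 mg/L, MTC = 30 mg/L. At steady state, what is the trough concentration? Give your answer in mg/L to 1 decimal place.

2.7 mg/L

The dosing interval is 3 half-lives, so f = 2^(−3) = 0.125.
Accumulation ratio R = 1/(1 − f) = 1/0.875 = 8/7.
Single-dose peak C₀ = D/Vd = 4750/250 = 19 mg/L.
Steady-state peak Cmax,ss = C₀·R = 19 × 8/7 ≈ 21.714 mg/L.
Steady-state trough Cmin,ss = Cmax,ss·f ≈ 21.714 × 0.125 ≈ 2.714 mg/L.
Trough 2.7 mg/L vs MEC 2 mg/L: adequate.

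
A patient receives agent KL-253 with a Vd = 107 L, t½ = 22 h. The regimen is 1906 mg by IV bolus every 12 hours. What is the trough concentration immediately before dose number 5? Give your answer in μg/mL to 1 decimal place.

f = (1/2)^(τ/t½) = (1/2)^(12/22) ≈ 0.6852.
C₀ = D/Vd = 1906/107 ≈ 17.813 μg/mL.
Before the 5th dose, 4 doses have been given. Superposition: Cmin = C₀·(f + f² + … + f^4).
≈ 17.813 × (0.6852 + 0.4695 + 0.3217 + 0.2204) ≈ 17.813 × 1.6968 ≈ 30.225 μg/mL.

30.2 μg/mL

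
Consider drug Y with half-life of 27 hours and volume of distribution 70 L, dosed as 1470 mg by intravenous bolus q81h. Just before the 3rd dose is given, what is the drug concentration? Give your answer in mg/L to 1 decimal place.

3.0 mg/L

f = (1/2)^(τ/t½) = (1/2)^(81/27) ≈ 0.1250.
C₀ = D/Vd = 1470/70 ≈ 21.000 mg/L.
Before the 3rd dose, 2 doses have been given. Superposition: Cmin = C₀·(f + f²).
≈ 21.000 × (0.1250 + 0.0156) ≈ 21.000 × 0.1406 ≈ 2.953 mg/L.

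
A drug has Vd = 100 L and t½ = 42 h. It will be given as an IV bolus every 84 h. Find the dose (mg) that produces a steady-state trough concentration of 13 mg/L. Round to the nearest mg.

τ/t½ = 84/42 ≈ 2, so f = (1/2)^(84/42) ≈ 0.250000.
Cmin,ss = (D/Vd)·f/(1−f), so D = Cmin,ss·Vd·(1−f)/f.
D = 13 × 100 × (1−f)/f ≈ 13 × 100 × 3.00000 ≈ 3900.00 mg.

3900 mg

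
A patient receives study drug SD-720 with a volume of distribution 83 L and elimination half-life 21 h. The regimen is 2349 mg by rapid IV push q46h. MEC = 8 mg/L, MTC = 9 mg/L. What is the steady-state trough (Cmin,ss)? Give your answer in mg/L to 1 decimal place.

7.9 mg/L

k = ln2/t½ = ln2/21 ≈ 0.033007 h⁻¹; fraction remaining f = e^(−kτ) = e^(−0.033007×46) ≈ 0.2191.
Accumulation ratio R = 1/(1 − f) ≈ 1/0.7809 ≈ 1.2806.
Each bolus raises the concentration by D/Vd = 2349/83 ≈ 28.301 mg/L.
Cmax,ss = C₀/(1 − f) ≈ 28.301/0.7809 ≈ 36.242 mg/L.
Steady-state trough Cmin,ss = Cmax,ss·f ≈ 36.242 × 0.2191 ≈ 7.941 mg/L.
Trough 7.9 mg/L vs MEC 8 mg/L: subtherapeutic.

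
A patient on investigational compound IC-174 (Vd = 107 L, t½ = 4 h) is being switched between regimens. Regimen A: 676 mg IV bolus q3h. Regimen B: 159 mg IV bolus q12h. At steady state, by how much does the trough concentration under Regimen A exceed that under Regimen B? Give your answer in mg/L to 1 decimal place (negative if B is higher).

Regimen A: f = (1/2)^(3/4) ≈ 0.5946; Cmin,ss = (676/107)·f/(1−f) ≈ 9.266 mg/L.
Regimen B: f = (1/2)^(12/4) ≈ 0.1250; Cmin,ss = (159/107)·f/(1−f) ≈ 0.212 mg/L.
Difference ≈ 9.266 − 0.212 ≈ 9.054 mg/L.

9.1 mg/L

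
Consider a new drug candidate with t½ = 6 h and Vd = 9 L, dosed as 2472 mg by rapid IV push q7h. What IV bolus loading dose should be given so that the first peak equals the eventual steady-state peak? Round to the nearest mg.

4458 mg

f = (1/2)^(7/6) ≈ 0.445449; accumulation ratio R = 1/(1−f) ≈ 1.80326.
Loading dose to hit Cmax,ss on first dose: D_load = D_maint·R ≈ 2472 × 1.80326 ≈ 4457.66 mg.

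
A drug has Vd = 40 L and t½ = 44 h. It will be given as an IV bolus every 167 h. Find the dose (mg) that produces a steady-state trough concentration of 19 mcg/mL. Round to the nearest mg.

τ/t½ = 167/44 ≈ 3.7955, so f = (1/2)^(167/44) ≈ 0.072020.
Cmin,ss = (D/Vd)·f/(1−f), so D = Cmin,ss·Vd·(1−f)/f.
D = 19 × 40 × (1−f)/f ≈ 19 × 40 × 12.88503 ≈ 9792.62 mg.

9793 mg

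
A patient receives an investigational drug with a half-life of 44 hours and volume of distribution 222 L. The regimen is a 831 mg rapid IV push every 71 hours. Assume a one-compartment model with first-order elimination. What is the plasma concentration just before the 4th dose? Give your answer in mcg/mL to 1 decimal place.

f = (1/2)^(τ/t½) = (1/2)^(71/44) ≈ 0.3268.
C₀ = D/Vd = 831/222 ≈ 3.743 mcg/mL.
Before the 4th dose, 3 doses have been given. Superposition: Cmin = C₀·(f + f² + … + f^3).
≈ 3.743 × (0.3268 + 0.1068 + 0.0349) ≈ 3.743 × 0.4685 ≈ 1.754 mcg/mL.

1.8 mcg/mL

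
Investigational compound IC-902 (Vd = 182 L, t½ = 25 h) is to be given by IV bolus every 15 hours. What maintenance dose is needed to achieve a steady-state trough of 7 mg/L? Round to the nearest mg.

657 mg

τ/t½ = 15/25 ≈ 0.6, so f = (1/2)^(15/25) ≈ 0.659754.
Cmin,ss = (D/Vd)·f/(1−f), so D = Cmin,ss·Vd·(1−f)/f.
D = 7 × 182 × (1−f)/f ≈ 7 × 182 × 0.51572 ≈ 657.03 mg.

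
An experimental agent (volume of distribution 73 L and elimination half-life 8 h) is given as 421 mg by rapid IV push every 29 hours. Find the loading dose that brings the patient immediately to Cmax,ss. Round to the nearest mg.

458 mg

f = (1/2)^(29/8) ≈ 0.081052; accumulation ratio R = 1/(1−f) ≈ 1.08820.
Loading dose to hit Cmax,ss on first dose: D_load = D_maint·R ≈ 421 × 1.08820 ≈ 458.13 mg.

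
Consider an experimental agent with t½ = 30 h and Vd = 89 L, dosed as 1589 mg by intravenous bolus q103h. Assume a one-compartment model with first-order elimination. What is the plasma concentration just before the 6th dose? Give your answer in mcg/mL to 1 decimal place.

1.8 mcg/mL

f = (1/2)^(τ/t½) = (1/2)^(103/30) ≈ 0.0926.
C₀ = D/Vd = 1589/89 ≈ 17.854 mcg/mL.
Before the 6th dose, 5 doses have been given. Superposition: Cmin = C₀·(f + f² + … + f^5).
≈ 17.854 × (0.0926 + 0.0086 + 0.0008 + 0.0001 + 0.0000) ≈ 17.854 × 0.1021 ≈ 1.823 mcg/mL.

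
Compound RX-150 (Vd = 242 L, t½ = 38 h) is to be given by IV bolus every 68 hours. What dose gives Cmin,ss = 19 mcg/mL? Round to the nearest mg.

11297 mg

τ/t½ = 68/38 ≈ 1.7895, so f = (1/2)^(68/38) ≈ 0.289278.
Cmin,ss = (D/Vd)·f/(1−f), so D = Cmin,ss·Vd·(1−f)/f.
D = 19 × 242 × (1−f)/f ≈ 19 × 242 × 2.45688 ≈ 11296.73 mg.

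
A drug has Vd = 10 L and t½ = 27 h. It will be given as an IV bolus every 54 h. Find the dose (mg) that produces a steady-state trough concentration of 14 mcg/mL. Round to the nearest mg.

τ/t½ = 54/27 ≈ 2, so f = (1/2)^(54/27) ≈ 0.250000.
Cmin,ss = (D/Vd)·f/(1−f), so D = Cmin,ss·Vd·(1−f)/f.
D = 14 × 10 × (1−f)/f ≈ 14 × 10 × 3.00000 ≈ 420.00 mg.

420 mg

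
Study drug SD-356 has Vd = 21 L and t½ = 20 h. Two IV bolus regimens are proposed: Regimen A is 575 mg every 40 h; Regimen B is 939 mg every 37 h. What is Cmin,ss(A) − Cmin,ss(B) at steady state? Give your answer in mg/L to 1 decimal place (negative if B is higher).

-8.0 mg/L

Regimen A: f = (1/2)^(40/20) ≈ 0.2500; Cmin,ss = (575/21)·f/(1−f) ≈ 9.127 mg/L.
Regimen B: f = (1/2)^(37/20) ≈ 0.2774; Cmin,ss = (939/21)·f/(1−f) ≈ 17.165 mg/L.
Difference ≈ 9.127 − 17.165 ≈ -8.038 mg/L.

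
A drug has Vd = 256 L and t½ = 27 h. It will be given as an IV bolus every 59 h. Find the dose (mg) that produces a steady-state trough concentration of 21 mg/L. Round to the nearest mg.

τ/t½ = 59/27 ≈ 2.1852, so f = (1/2)^(59/27) ≈ 0.219884.
Cmin,ss = (D/Vd)·f/(1−f), so D = Cmin,ss·Vd·(1−f)/f.
D = 21 × 256 × (1−f)/f ≈ 21 × 256 × 3.54785 ≈ 19073.24 mg.

19073 mg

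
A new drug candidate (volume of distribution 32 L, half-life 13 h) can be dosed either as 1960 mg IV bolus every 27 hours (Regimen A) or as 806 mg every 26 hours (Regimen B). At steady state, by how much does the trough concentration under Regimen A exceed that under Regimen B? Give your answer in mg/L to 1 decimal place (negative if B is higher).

10.6 mg/L

Regimen A: f = (1/2)^(27/13) ≈ 0.2370; Cmin,ss = (1960/32)·f/(1−f) ≈ 19.025 mg/L.
Regimen B: f = (1/2)^(26/13) ≈ 0.2500; Cmin,ss = (806/32)·f/(1−f) ≈ 8.396 mg/L.
Difference ≈ 19.025 − 8.396 ≈ 10.629 mg/L.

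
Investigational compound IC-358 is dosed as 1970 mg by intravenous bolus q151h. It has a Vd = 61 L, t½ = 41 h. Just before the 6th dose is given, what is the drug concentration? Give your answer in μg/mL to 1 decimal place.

f = (1/2)^(τ/t½) = (1/2)^(151/41) ≈ 0.0779.
C₀ = D/Vd = 1970/61 ≈ 32.295 μg/mL.
Before the 6th dose, 5 doses have been given. Superposition: Cmin = C₀·(f + f² + … + f^5).
≈ 32.295 × (0.0779 + 0.0061 + 0.0005 + 0.0000 + 0.0000) ≈ 32.295 × 0.0845 ≈ 2.729 μg/mL.

2.7 μg/mL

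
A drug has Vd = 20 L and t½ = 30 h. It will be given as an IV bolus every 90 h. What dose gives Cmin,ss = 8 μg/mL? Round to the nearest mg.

1120 mg

τ/t½ = 90/30 ≈ 3, so f = (1/2)^(90/30) ≈ 0.125000.
Cmin,ss = (D/Vd)·f/(1−f), so D = Cmin,ss·Vd·(1−f)/f.
D = 8 × 20 × (1−f)/f ≈ 8 × 20 × 7.00000 ≈ 1120.00 mg.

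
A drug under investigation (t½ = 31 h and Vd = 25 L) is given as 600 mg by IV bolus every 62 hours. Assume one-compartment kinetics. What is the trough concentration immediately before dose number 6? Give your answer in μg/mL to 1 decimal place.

f = (1/2)^(τ/t½) = (1/2)^(62/31) ≈ 0.2500.
C₀ = D/Vd = 600/25 ≈ 24.000 μg/mL.
Before the 6th dose, 5 doses have been given. Superposition: Cmin = C₀·(f + f² + … + f^5).
≈ 24.000 × (0.2500 + 0.0625 + 0.0156 + 0.0039 + 0.0010) ≈ 24.000 × 0.3330 ≈ 7.992 μg/mL.

8.0 μg/mL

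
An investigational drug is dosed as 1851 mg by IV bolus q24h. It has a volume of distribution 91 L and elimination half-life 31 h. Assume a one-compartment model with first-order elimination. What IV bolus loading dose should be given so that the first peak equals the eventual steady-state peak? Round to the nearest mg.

f = (1/2)^(24/31) ≈ 0.584715; accumulation ratio R = 1/(1−f) ≈ 2.40798.
Loading dose to hit Cmax,ss on first dose: D_load = D_maint·R ≈ 1851 × 2.40798 ≈ 4457.17 mg.

4457 mg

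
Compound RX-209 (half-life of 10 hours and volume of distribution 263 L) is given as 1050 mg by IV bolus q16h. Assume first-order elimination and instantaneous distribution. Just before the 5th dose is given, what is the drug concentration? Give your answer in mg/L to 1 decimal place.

f = (1/2)^(τ/t½) = (1/2)^(16/10) ≈ 0.3299.
C₀ = D/Vd = 1050/263 ≈ 3.992 mg/L.
Before the 5th dose, 4 doses have been given. Superposition: Cmin = C₀·(f + f² + … + f^4).
≈ 3.992 × (0.3299 + 0.1088 + 0.0359 + 0.0118) ≈ 3.992 × 0.4864 ≈ 1.942 mg/L.

1.9 mg/L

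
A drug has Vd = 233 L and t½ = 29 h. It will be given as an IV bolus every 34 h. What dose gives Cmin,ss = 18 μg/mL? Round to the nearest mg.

τ/t½ = 34/29 ≈ 1.1724, so f = (1/2)^(34/29) ≈ 0.443678.
Cmin,ss = (D/Vd)·f/(1−f), so D = Cmin,ss·Vd·(1−f)/f.
D = 18 × 233 × (1−f)/f ≈ 18 × 233 × 1.25389 ≈ 5258.81 mg.

5259 mg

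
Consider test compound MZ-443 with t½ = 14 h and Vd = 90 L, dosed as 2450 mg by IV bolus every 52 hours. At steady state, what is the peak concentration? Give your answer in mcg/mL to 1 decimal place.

τ/t½ = 52/14 ≈ 3.7143, so fraction remaining f = (1/2)^(52/14) ≈ 0.0762.
At steady state, accumulation factor R = 1/(1 − e^(−kτ)) ≈ 1.0825.
Single-dose peak C₀ = D/Vd = 2450/90 ≈ 27.222 mcg/mL.
Steady-state peak Cmax,ss = C₀·R ≈ 27.222 × 1.0825 ≈ 29.468 mcg/mL.

29.5 mcg/mL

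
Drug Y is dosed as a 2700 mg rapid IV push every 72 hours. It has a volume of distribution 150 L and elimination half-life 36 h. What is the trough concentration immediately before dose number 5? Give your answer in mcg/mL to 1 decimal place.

6.0 mcg/mL

f = (1/2)^(τ/t½) = (1/2)^(72/36) ≈ 0.2500.
C₀ = D/Vd = 2700/150 ≈ 18.000 mcg/mL.
Before the 5th dose, 4 doses have been given. Superposition: Cmin = C₀·(f + f² + … + f^4).
≈ 18.000 × (0.2500 + 0.0625 + 0.0156 + 0.0039) ≈ 18.000 × 0.3320 ≈ 5.976 mcg/mL.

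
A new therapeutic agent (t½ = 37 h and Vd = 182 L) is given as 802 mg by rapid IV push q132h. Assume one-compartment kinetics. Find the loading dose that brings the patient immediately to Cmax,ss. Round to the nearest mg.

876 mg

f = (1/2)^(132/37) ≈ 0.084344; accumulation ratio R = 1/(1−f) ≈ 1.09211.
Loading dose to hit Cmax,ss on first dose: D_load = D_maint·R ≈ 802 × 1.09211 ≈ 875.87 mg.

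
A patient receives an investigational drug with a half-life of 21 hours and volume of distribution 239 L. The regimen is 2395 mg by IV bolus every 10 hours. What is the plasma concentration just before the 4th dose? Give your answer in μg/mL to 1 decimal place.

16.1 μg/mL

f = (1/2)^(τ/t½) = (1/2)^(10/21) ≈ 0.7189.
C₀ = D/Vd = 2395/239 ≈ 10.021 μg/mL.
Before the 4th dose, 3 doses have been given. Superposition: Cmin = C₀·(f + f² + … + f^3).
≈ 10.021 × (0.7189 + 0.5168 + 0.3715) ≈ 10.021 × 1.6072 ≈ 16.106 μg/mL.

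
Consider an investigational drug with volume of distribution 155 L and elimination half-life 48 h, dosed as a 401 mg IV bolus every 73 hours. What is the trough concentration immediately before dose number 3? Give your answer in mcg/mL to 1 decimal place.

1.2 mcg/mL

f = (1/2)^(τ/t½) = (1/2)^(73/48) ≈ 0.3485.
C₀ = D/Vd = 401/155 ≈ 2.587 mcg/mL.
Before the 3rd dose, 2 doses have been given. Superposition: Cmin = C₀·(f + f²).
≈ 2.587 × (0.3485 + 0.1215) ≈ 2.587 × 0.4700 ≈ 1.216 mcg/mL.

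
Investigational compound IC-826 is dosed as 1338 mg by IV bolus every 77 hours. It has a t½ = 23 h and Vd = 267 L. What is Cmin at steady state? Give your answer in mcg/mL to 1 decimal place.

τ/t½ = 77/23 ≈ 3.3478, so fraction remaining f = (1/2)^(77/23) ≈ 0.0982.
Accumulation ratio R = 1/(1 − f) ≈ 1/0.9018 ≈ 1.1089.
Single-dose peak C₀ = D/Vd = 1338/267 ≈ 5.011 mcg/mL.
Cmax,ss = C₀/(1 − f) ≈ 5.011/0.9018 ≈ 5.557 mcg/mL.
Steady-state trough Cmin,ss = Cmax,ss·f ≈ 5.557 × 0.0982 ≈ 0.546 mcg/mL.

0.5 mcg/mL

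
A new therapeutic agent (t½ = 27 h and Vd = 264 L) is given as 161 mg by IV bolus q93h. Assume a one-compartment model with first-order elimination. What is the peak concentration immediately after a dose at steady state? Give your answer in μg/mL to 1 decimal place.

k = ln2/t½ = ln2/27 ≈ 0.025672 h⁻¹; fraction remaining f = e^(−kτ) = e^(−0.025672×93) ≈ 0.0919.
At steady state, accumulation factor R = 1/(1 − e^(−kτ)) ≈ 1.1012.
Each bolus raises the concentration by D/Vd = 161/264 ≈ 0.610 μg/mL.
Steady-state peak Cmax,ss = C₀·R ≈ 0.610 × 1.1012 ≈ 0.672 μg/mL.

0.7 μg/mL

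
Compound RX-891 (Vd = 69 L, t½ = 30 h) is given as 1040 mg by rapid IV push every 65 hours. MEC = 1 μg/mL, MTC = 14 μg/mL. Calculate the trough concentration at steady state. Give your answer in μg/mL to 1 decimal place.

4.3 μg/mL

τ/t½ = 65/30 ≈ 2.1667, so fraction remaining f = (1/2)^(65/30) ≈ 0.2227.
Single-dose peak C₀ = D/Vd = 1040/69 ≈ 15.072 μg/mL.
Steady-state trough Cmin,ss = C₀·f/(1−f) ≈ 15.072 × 0.2227/0.7773 ≈ 4.318 μg/mL.
Trough 4.3 μg/mL vs MEC 1 μg/mL: adequate.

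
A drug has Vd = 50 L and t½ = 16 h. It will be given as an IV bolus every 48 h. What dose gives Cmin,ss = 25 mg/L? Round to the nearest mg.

8750 mg

τ/t½ = 48/16 ≈ 3, so f = (1/2)^(48/16) ≈ 0.125000.
Cmin,ss = (D/Vd)·f/(1−f), so D = Cmin,ss·Vd·(1−f)/f.
D = 25 × 50 × (1−f)/f ≈ 25 × 50 × 7.00000 ≈ 8750.00 mg.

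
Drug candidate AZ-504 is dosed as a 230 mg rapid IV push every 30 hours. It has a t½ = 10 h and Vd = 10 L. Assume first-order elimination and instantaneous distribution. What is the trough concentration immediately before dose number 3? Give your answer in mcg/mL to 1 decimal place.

3.2 mcg/mL

f = (1/2)^(τ/t½) = (1/2)^(30/10) ≈ 0.1250.
C₀ = D/Vd = 230/10 ≈ 23.000 mcg/mL.
Before the 3rd dose, 2 doses have been given. Superposition: Cmin = C₀·(f + f²).
≈ 23.000 × (0.1250 + 0.0156) ≈ 23.000 × 0.1406 ≈ 3.234 mcg/mL.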